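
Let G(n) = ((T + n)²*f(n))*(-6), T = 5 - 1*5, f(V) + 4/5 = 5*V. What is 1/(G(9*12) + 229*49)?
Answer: -5/188620759 ≈ -2.6508e-8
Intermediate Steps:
f(V) = -⅘ + 5*V
T = 0 (T = 5 - 5 = 0)
G(n) = -6*n²*(-⅘ + 5*n) (G(n) = ((0 + n)²*(-⅘ + 5*n))*(-6) = (n²*(-⅘ + 5*n))*(-6) = -6*n²*(-⅘ + 5*n))
1/(G(9*12) + 229*49) = 1/((9*12)²*(24/5 - 270*12) + 229*49) = 1/(108²*(24/5 - 30*108) + 11221) = 1/(11664*(24/5 - 3240) + 11221) = 1/(11664*(-16176/5) + 11221) = 1/(-188676864/5 + 11221) = 1/(-188620759/5) = -5/188620759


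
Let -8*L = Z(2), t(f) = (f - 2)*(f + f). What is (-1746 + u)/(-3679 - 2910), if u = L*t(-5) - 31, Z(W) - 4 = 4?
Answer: 1847/6589 ≈ 0.28032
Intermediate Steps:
Z(W) = 8 (Z(W) = 4 + 4 = 8)
t(f) = 2*f*(-2 + f) (t(f) = (-2 + f)*(2*f) = 2*f*(-2 + f))
L = -1 (L = -⅛*8 = -1)
u = -101 (u = -2*(-5)*(-2 - 5) - 31 = -2*(-5)*(-7) - 31 = -1*70 - 31 = -70 - 31 = -101)
(-1746 + u)/(-3679 - 2910) = (-1746 - 101)/(-3679 - 2910) = -1847/(-6589) = -1847*(-1/6589) = 1847/6589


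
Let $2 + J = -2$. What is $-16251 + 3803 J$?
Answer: $-31463$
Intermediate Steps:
$J = -4$ ($J = -2 - 2 = -4$)
$-16251 + 3803 J = -16251 + 3803 \left(-4\right) = -16251 - 15212 = -31463$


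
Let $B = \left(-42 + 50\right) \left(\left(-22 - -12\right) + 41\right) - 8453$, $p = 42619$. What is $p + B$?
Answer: $34414$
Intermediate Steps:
$B = -8205$ ($B = 8 \left(\left(-22 + 12\right) + 41\right) - 8453 = 8 \left(-10 + 41\right) - 8453 = 8 \cdot 31 - 8453 = 248 - 8453 = -8205$)
$p + B = 42619 - 8205 = 34414$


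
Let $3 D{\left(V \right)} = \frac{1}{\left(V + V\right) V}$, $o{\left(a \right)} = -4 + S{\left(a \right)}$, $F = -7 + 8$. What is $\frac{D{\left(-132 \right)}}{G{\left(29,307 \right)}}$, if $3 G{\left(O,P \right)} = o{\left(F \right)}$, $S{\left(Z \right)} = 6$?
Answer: $\frac{1}{69696} \approx 1.4348 \cdot 10^{-5}$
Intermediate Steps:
$F = 1$
$o{\left(a \right)} = 2$ ($o{\left(a \right)} = -4 + 6 = 2$)
$G{\left(O,P \right)} = \frac{2}{3}$ ($G{\left(O,P \right)} = \frac{1}{3} \cdot 2 = \frac{2}{3}$)
$D{\left(V \right)} = \frac{1}{6 V^{2}}$ ($D{\left(V \right)} = \frac{\frac{1}{V + V} \frac{1}{V}}{3} = \frac{\frac{1}{2 V} \frac{1}{V}}{3} = \frac{\frac{1}{2} \frac{1}{V^{2}}}{3} = \frac{1}{6 V^{2}}$)
$\frac{D{\left(-132 \right)}}{G{\left(29,307 \right)}} = \frac{\frac{1}{6} \cdot \frac{1}{17424}}{\frac{2}{3}} = \frac{1}{6} \cdot \frac{1}{17424} \cdot \frac{3}{2} = \frac{1}{104544} \cdot \frac{3}{2} = \frac{1}{69696}$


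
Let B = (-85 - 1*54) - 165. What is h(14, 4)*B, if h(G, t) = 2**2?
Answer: -1216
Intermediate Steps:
B = -304 (B = (-85 - 54) - 165 = -139 - 165 = -304)
h(G, t) = 4
h(14, 4)*B = 4*(-304) = -1216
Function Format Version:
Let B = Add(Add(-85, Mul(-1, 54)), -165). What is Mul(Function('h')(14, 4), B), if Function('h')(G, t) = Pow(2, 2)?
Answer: -1216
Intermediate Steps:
B = -304 (B = Add(Add(-85, -54), -165) = Add(-139, -165) = -304)
Function('h')(G, t) = 4
Mul(Function('h')(14, 4), B) = Mul(4, -304) = -1216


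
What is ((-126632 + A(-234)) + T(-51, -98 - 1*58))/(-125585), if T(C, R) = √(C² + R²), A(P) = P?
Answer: 126866/125585 - 3*√2993/125585 ≈ 1.0089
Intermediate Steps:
((-126632 + A(-234)) + T(-51, -98 - 1*58))/(-125585) = ((-126632 - 234) + √((-51)² + (-98 - 1*58)²))/(-125585) = (-126866 + √(2601 + (-98 - 58)²))*(-1/125585) = (-126866 + √(2601 + (-156)²))*(-1/125585) = (-126866 + √(2601 + 24336))*(-1/125585) = (-126866 + √26937)*(-1/125585) = (-126866 + 3*√2993)*(-1/125585) = 126866/125585 - 3*√2993/125585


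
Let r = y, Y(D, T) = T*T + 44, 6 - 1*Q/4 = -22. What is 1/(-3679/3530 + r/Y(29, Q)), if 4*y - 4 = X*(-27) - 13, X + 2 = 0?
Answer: -29623760/30847693 ≈ -0.96032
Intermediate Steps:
X = -2 (X = -2 + 0 = -2)
Q = 112 (Q = 24 - 4*(-22) = 24 + 88 = 112)
Y(D, T) = 44 + T² (Y(D, T) = T² + 44 = 44 + T²)
y = 45/4 (y = 1 + (-2*(-27) - 13)/4 = 1 + (54 - 13)/4 = 1 + (¼)*41 = 1 + 41/4 = 45/4 ≈ 11.250)
r = 45/4 ≈ 11.250
1/(-3679/3530 + r/Y(29, Q)) = 1/(-3679/3530 + 45/(4*(44 + 112²))) = 1/(-3679*1/3530 + 45/(4*(44 + 12544))) = 1/(-3679/3530 + (45/4)/12588) = 1/(-3679/3530 + (45/4)*(1/12588)) = 1/(-3679/3530 + 15/16784) = 1/(-30847693/29623760) = -29623760/30847693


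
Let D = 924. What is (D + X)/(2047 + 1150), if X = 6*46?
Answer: 1200/3197 ≈ 0.37535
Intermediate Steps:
X = 276
(D + X)/(2047 + 1150) = (924 + 276)/(2047 + 1150) = 1200/3197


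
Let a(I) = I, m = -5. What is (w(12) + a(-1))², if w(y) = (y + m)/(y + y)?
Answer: 289/576 ≈ 0.50174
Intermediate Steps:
w(y) = (-5 + y)/(2*y) (w(y) = (y - 5)/(y + y) = (-5 + y)/((2*y)) = (-5 + y)*(1/(2*y)) = (-5 + y)/(2*y))
(w(12) + a(-1))² = ((½)*(-5 + 12)/12 - 1)² = ((½)*(1/12)*7 - 1)² = (7/24 - 1)² = (-17/24)² = 289/576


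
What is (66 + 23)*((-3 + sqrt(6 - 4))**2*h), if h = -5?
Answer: -4895 + 2670*sqrt(2) ≈ -1119.1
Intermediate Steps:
(66 + 23)*((-3 + sqrt(6 - 4))**2*h) = (66 + 23)*((-3 + sqrt(6 - 4))**2*(-5)) = 89*((-3 + sqrt(2))**2*(-5)) = 89*(-5*(-3 + sqrt(2))**2) = -445*(-3 + sqrt(2))**2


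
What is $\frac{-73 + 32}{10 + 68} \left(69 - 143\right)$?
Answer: $\frac{1517}{39} \approx 38.897$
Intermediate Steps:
$\frac{-73 + 32}{10 + 68} \left(69 - 143\right) = - \frac{41}{78} \left(-74\right) = \left(-41\right) \frac{1}{78} \left(-74\right) = \left(- \frac{41}{78}\right) \left(-74\right) = \frac{1517}{39}$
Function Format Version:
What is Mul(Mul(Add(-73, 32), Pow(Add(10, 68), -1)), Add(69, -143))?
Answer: Rational(1517, 39) ≈ 38.897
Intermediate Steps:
Mul(Mul(Add(-73, 32), Pow(Add(10, 68), -1)), Add(69, -143)) = Mul(Mul(-41, Pow(78, -1)), -74) = Mul(Mul(-41, Rational(1, 78)), -74) = Mul(Rational(-41, 78), -74) = Rational(1517, 39)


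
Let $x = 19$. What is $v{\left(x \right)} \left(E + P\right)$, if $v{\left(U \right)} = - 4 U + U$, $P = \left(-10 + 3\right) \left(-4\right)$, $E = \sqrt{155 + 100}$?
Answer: $-1596 - 57 \sqrt{255} \approx -2506.2$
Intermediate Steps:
$E = \sqrt{255} \approx 15.969$
$P = 28$ ($P = \left(-7\right) \left(-4\right) = 28$)
$v{\left(U \right)} = - 3 U$
$v{\left(x \right)} \left(E + P\right) = \left(-3\right) 19 \left(\sqrt{255} + 28\right) = - 57 \left(28 + \sqrt{255}\right) = -1596 - 57 \sqrt{255}$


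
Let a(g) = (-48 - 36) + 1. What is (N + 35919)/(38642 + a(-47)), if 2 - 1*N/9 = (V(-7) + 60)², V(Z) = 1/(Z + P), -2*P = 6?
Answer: 121497/1285300 ≈ 0.094528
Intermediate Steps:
P = -3 (P = -½*6 = -3)
V(Z) = 1/(-3 + Z) (V(Z) = 1/(Z - 3) = 1/(-3 + Z))
N = -3227409/100 (N = 18 - 9*(1/(-3 - 7) + 60)² = 18 - 9*(1/(-10) + 60)² = 18 - 9*(-⅒ + 60)² = 18 - 9*(599/10)² = 18 - 9*358801/100 = 18 - 3229209/100 = -3227409/100 ≈ -32274.)
a(g) = -83 (a(g) = -84 + 1 = -83)
(N + 35919)/(38642 + a(-47)) = (-3227409/100 + 35919)/(38642 - 83) = (364491/100)/38559 = (364491/100)*(1/38559) = 121497/1285300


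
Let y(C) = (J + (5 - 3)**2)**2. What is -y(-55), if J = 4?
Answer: -64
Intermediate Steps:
y(C) = 64 (y(C) = (4 + (5 - 3)**2)**2 = (4 + 2**2)**2 = (4 + 4)**2 = 8**2 = 64)
-y(-55) = -1*64 = -64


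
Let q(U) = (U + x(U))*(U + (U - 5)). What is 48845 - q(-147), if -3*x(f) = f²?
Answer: -2148805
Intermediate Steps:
x(f) = -f²/3
q(U) = (-5 + 2*U)*(U - U²/3) (q(U) = (U - U²/3)*(U + (U - 5)) = (U - U²/3)*(U + (-5 + U)) = (U - U²/3)*(-5 + 2*U) = (-5 + 2*U)*(U - U²/3))
48845 - q(-147) = 48845 - (-147)*(-15 - 2*(-147)² + 11*(-147))/3 = 48845 - (-147)*(-15 - 2*21609 - 1617)/3 = 48845 - (-147)*(-15 - 43218 - 1617)/3 = 48845 - (-147)*(-44850)/3 = 48845 - 1*2197650 = 48845 - 2197650 = -2148805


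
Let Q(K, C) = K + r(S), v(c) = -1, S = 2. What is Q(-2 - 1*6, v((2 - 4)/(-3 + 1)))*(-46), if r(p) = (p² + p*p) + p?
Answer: -92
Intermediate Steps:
r(p) = p + 2*p² (r(p) = (p² + p²) + p = 2*p² + p = p + 2*p²)
Q(K, C) = 10 + K (Q(K, C) = K + 2*(1 + 2*2) = K + 2*(1 + 4) = K + 2*5 = K + 10 = 10 + K)
Q(-2 - 1*6, v((2 - 4)/(-3 + 1)))*(-46) = (10 + (-2 - 1*6))*(-46) = (10 + (-2 - 6))*(-46) = (10 - 8)*(-46) = 2*(-46) = -92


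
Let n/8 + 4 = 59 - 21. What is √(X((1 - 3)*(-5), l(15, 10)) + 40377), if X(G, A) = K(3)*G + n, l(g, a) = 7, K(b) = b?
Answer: √40679 ≈ 201.69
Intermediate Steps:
n = 272 (n = -32 + 8*(59 - 21) = -32 + 8*38 = -32 + 304 = 272)
X(G, A) = 272 + 3*G (X(G, A) = 3*G + 272 = 272 + 3*G)
√(X((1 - 3)*(-5), l(15, 10)) + 40377) = √((272 + 3*((1 - 3)*(-5))) + 40377) = √((272 + 3*(-2*(-5))) + 40377) = √((272 + 3*10) + 40377) = √((272 + 30) + 40377) = √(302 + 40377) = √40679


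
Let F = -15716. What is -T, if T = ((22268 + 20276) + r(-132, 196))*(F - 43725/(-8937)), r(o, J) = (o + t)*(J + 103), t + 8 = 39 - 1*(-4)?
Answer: 633764690449/2979 ≈ 2.1274e+8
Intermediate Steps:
t = 35 (t = -8 + (39 - 1*(-4)) = -8 + (39 + 4) = -8 + 43 = 35)
r(o, J) = (35 + o)*(103 + J) (r(o, J) = (o + 35)*(J + 103) = (35 + o)*(103 + J))
T = -633764690449/2979 (T = ((22268 + 20276) + (3605 + 35*196 + 103*(-132) + 196*(-132)))*(-15716 - 43725/(-8937)) = (42544 + (3605 + 6860 - 13596 - 25872))*(-15716 - 43725*(-1/8937)) = (42544 - 29003)*(-15716 + 14575/2979) = 13541*(-46803389/2979) = -633764690449/2979 ≈ -2.1274e+8)
-T = -1*(-633764690449/2979) = 633764690449/2979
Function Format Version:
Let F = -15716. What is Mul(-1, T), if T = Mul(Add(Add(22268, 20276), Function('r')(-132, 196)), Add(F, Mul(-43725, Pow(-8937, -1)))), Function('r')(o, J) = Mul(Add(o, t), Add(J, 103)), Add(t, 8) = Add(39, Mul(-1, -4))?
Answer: Rational(633764690449, 2979) ≈ 2.1274e+8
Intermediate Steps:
t = 35 (t = Add(-8, Add(39, Mul(-1, -4))) = Add(-8, Add(39, 4)) = Add(-8, 43) = 35)
Function('r')(o, J) = Mul(Add(35, o), Add(103, J)) (Function('r')(o, J) = Mul(Add(o, 35), Add(J, 103)) = Mul(Add(35, o), Add(103, J)))
T = Rational(-633764690449, 2979) (T = Mul(Add(Add(22268, 20276), Add(3605, Mul(35, 196), Mul(103, -132), Mul(196, -132))), Add(-15716, Mul(-43725, Pow(-8937, -1)))) = Mul(Add(42544, Add(3605, 6860, -13596, -25872)), Add(-15716, Mul(-43725, Rational(-1, 8937)))) = Mul(Add(42544, -29003), Add(-15716, Rational(14575, 2979))) = Mul(13541, Rational(-46803389, 2979)) = Rational(-633764690449, 2979) ≈ -2.1274e+8)
Mul(-1, T) = Mul(-1, Rational(-633764690449, 2979)) = Rational(633764690449, 2979)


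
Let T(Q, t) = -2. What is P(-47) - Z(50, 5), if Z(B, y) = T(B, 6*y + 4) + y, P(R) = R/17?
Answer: -98/17 ≈ -5.7647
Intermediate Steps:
P(R) = R/17 (P(R) = R*(1/17) = R/17)
Z(B, y) = -2 + y
P(-47) - Z(50, 5) = (1/17)*(-47) - (-2 + 5) = -47/17 - 1*3 = -47/17 - 3 = -98/17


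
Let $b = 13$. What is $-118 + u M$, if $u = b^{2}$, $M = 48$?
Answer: $7994$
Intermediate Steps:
$u = 169$ ($u = 13^{2} = 169$)
$-118 + u M = -118 + 169 \cdot 48 = -118 + 8112 = 7994$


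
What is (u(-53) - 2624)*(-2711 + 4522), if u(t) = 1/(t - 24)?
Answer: -365910739/77 ≈ -4.7521e+6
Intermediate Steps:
u(t) = 1/(-24 + t)
(u(-53) - 2624)*(-2711 + 4522) = (1/(-24 - 53) - 2624)*(-2711 + 4522) = (1/(-77) - 2624)*1811 = (-1/77 - 2624)*1811 = -202049/77*1811 = -365910739/77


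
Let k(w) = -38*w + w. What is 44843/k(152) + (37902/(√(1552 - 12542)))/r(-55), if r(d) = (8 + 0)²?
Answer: -44843/5624 - 18951*I*√10990/351680 ≈ -7.9735 - 5.6492*I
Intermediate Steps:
k(w) = -37*w
r(d) = 64 (r(d) = 8² = 64)
44843/k(152) + (37902/(√(1552 - 12542)))/r(-55) = 44843/((-37*152)) + (37902/(√(1552 - 12542)))/64 = 44843/(-5624) + (37902/(√(-10990)))*(1/64) = 44843*(-1/5624) + (37902/((I*√10990)))*(1/64) = -44843/5624 + (37902*(-I*√10990/10990))*(1/64) = -44843/5624 - 18951*I*√10990/5495*(1/64) = -44843/5624 - 18951*I*√10990/351680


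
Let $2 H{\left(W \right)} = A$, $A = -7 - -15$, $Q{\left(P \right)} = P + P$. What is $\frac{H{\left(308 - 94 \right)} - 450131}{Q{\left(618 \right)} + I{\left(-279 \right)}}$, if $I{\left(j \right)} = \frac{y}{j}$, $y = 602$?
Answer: $- \frac{125585433}{344242} \approx -364.82$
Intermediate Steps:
$Q{\left(P \right)} = 2 P$
$I{\left(j \right)} = \frac{602}{j}$
$A = 8$ ($A = -7 + 15 = 8$)
$H{\left(W \right)} = 4$ ($H{\left(W \right)} = \frac{1}{2} \cdot 8 = 4$)
$\frac{H{\left(308 - 94 \right)} - 450131}{Q{\left(618 \right)} + I{\left(-279 \right)}} = \frac{4 - 450131}{2 \cdot 618 + \frac{602}{-279}} = - \frac{450127}{1236 + 602 \left(- \frac{1}{279}\right)} = - \frac{450127}{1236 - \frac{602}{279}} = - \frac{450127}{\frac{344242}{279}} = \left(-450127\right) \frac{279}{344242} = - \frac{125585433}{344242}$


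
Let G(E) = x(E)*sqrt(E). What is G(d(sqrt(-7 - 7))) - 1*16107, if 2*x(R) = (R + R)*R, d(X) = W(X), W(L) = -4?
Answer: -16107 + 32*I ≈ -16107.0 + 32.0*I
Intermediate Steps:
d(X) = -4
x(R) = R**2 (x(R) = ((R + R)*R)/2 = ((2*R)*R)/2 = (2*R**2)/2 = R**2)
G(E) = E**(5/2) (G(E) = E**2*sqrt(E) = E**(5/2))
G(d(sqrt(-7 - 7))) - 1*16107 = (-4)**(5/2) - 1*16107 = 32*I - 16107 = -16107 + 32*I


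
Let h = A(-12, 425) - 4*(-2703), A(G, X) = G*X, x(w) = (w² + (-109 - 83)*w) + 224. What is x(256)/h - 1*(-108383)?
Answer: 12897923/119 ≈ 1.0839e+5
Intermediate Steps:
x(w) = 224 + w² - 192*w (x(w) = (w² - 192*w) + 224 = 224 + w² - 192*w)
h = 5712 (h = -12*425 - 4*(-2703) = -5100 + 10812 = 5712)
x(256)/h - 1*(-108383) = (224 + 256² - 192*256)/5712 - 1*(-108383) = (224 + 65536 - 49152)*(1/5712) + 108383 = 16608*(1/5712) + 108383 = 346/119 + 108383 = 12897923/119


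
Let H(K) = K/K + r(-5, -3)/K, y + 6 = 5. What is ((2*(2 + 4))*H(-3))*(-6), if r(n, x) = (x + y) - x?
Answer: -96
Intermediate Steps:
y = -1 (y = -6 + 5 = -1)
r(n, x) = -1 (r(n, x) = (x - 1) - x = (-1 + x) - x = -1)
H(K) = 1 - 1/K (H(K) = K/K - 1/K = 1 - 1/K)
((2*(2 + 4))*H(-3))*(-6) = ((2*(2 + 4))*((-1 - 3)/(-3)))*(-6) = ((2*6)*(-1/3*(-4)))*(-6) = (12*(4/3))*(-6) = 16*(-6) = -96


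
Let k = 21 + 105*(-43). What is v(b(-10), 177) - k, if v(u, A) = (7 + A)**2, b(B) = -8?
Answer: 38350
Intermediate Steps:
k = -4494 (k = 21 - 4515 = -4494)
v(b(-10), 177) - k = (7 + 177)**2 - 1*(-4494) = 184**2 + 4494 = 33856 + 4494 = 38350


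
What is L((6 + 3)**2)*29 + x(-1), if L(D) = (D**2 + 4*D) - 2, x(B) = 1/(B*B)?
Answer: 199608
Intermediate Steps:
x(B) = B**(-2)
L(D) = -2 + D**2 + 4*D
L((6 + 3)**2)*29 + x(-1) = (-2 + ((6 + 3)**2)**2 + 4*(6 + 3)**2)*29 + (-1)**(-2) = (-2 + (9**2)**2 + 4*9**2)*29 + 1 = (-2 + 81**2 + 4*81)*29 + 1 = (-2 + 6561 + 324)*29 + 1 = 6883*29 + 1 = 199607 + 1 = 199608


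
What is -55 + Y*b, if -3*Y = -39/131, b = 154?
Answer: -5203/131 ≈ -39.718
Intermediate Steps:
Y = 13/131 (Y = -(-13)/131 = -⅓*(-39/131) = 13/131 ≈ 0.099237)
-55 + Y*b = -55 + (13/131)*154 = -55 + 2002/131 = -5203/131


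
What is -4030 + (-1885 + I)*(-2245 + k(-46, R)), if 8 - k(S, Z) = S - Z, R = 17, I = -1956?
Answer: 8346304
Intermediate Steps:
k(S, Z) = 8 + Z - S (k(S, Z) = 8 - (S - Z) = 8 + (Z - S) = 8 + Z - S)
-4030 + (-1885 + I)*(-2245 + k(-46, R)) = -4030 + (-1885 - 1956)*(-2245 + (8 + 17 - 1*(-46))) = -4030 - 3841*(-2245 + (8 + 17 + 46)) = -4030 - 3841*(-2245 + 71) = -4030 - 3841*(-2174) = -4030 + 8350334 = 8346304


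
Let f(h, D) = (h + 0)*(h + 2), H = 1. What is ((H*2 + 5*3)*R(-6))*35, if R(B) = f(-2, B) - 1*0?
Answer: 0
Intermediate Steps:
f(h, D) = h*(2 + h)
R(B) = 0 (R(B) = -2*(2 - 2) - 1*0 = -2*0 + 0 = 0 + 0 = 0)
((H*2 + 5*3)*R(-6))*35 = ((1*2 + 5*3)*0)*35 = ((2 + 15)*0)*35 = (17*0)*35 = 0*35 = 0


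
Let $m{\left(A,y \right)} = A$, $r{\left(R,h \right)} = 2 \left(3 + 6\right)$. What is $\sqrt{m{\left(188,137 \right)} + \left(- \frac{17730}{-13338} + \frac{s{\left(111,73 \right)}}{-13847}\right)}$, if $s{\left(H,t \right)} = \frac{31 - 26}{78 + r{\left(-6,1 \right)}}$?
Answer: $\frac{\sqrt{1275691200766089198}}{82085016} \approx 13.76$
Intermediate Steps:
$r{\left(R,h \right)} = 18$ ($r{\left(R,h \right)} = 2 \cdot 9 = 18$)
$s{\left(H,t \right)} = \frac{5}{96}$ ($s{\left(H,t \right)} = \frac{31 - 26}{78 + 18} = \frac{5}{96}$)
$\sqrt{m{\left(188,137 \right)} + \left(- \frac{17730}{-13338} + \frac{s{\left(111,73 \right)}}{-13847}\right)} = \sqrt{188 + \left(- \frac{17730}{-13338} + \frac{5}{96 \left(-13847\right)}\right)} = \sqrt{188 + \left(\left(-17730\right) \left(- \frac{1}{13338}\right) + \frac{5}{96} \left(- \frac{1}{13847}\right)\right)} = \sqrt{188 + \left(\frac{985}{741} - \frac{5}{1329312}\right)} = \sqrt{188 + \frac{436456205}{328340064}} = \sqrt{\frac{62164388237}{328340064}} = \frac{\sqrt{1275691200766089198}}{82085016}$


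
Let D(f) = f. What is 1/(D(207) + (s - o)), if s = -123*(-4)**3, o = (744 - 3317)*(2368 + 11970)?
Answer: 1/36899753 ≈ 2.7100e-8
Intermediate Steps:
o = -36891674 (o = -2573*14338 = -36891674)
s = 7872 (s = -123*(-64) = 7872)
1/(D(207) + (s - o)) = 1/(207 + (7872 - 1*(-36891674))) = 1/(207 + (7872 + 36891674)) = 1/(207 + 36899546) = 1/36899753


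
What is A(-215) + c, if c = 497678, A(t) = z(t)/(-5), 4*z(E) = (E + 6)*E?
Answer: 1981725/4 ≈ 4.9543e+5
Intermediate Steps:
z(E) = E*(6 + E)/4 (z(E) = ((E + 6)*E)/4 = ((6 + E)*E)/4 = (E*(6 + E))/4 = E*(6 + E)/4)
A(t) = -t*(6 + t)/20 (A(t) = (t*(6 + t)/4)/(-5) = (t*(6 + t)/4)*(-1/5) = -t*(6 + t)/20)
A(-215) + c = -1/20*(-215)*(6 - 215) + 497678 = -1/20*(-215)*(-209) + 497678 = -8987/4 + 497678 = 1981725/4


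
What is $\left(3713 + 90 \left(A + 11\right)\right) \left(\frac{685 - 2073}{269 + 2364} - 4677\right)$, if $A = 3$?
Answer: $- \frac{61247114917}{2633} \approx -2.3261 \cdot 10^{7}$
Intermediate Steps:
$\left(3713 + 90 \left(A + 11\right)\right) \left(\frac{685 - 2073}{269 + 2364} - 4677\right) = \left(3713 + 90 \left(3 + 11\right)\right) \left(\frac{685 - 2073}{269 + 2364} - 4677\right) = \left(3713 + 90 \cdot 14\right) \left(- \frac{1388}{2633} - 4677\right) = \left(3713 + 1260\right) \left(\left(-1388\right) \frac{1}{2633} - 4677\right) = 4973 \left(- \frac{1388}{2633} - 4677\right) = 4973 \left(- \frac{12315929}{2633}\right) = - \frac{61247114917}{2633}$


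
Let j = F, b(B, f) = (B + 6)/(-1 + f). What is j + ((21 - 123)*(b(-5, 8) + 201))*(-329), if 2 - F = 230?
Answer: 6749724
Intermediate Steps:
b(B, f) = (6 + B)/(-1 + f)
F = -228 (F = 2 - 1*230 = 2 - 230 = -228)
j = -228
j + ((21 - 123)*(b(-5, 8) + 201))*(-329) = -228 + ((21 - 123)*((6 - 5)/(-1 + 8) + 201))*(-329) = -228 - 102*(1/7 + 201)*(-329) = -228 - 102*((⅐)*1 + 201)*(-329) = -228 - 102*(⅐ + 201)*(-329) = -228 - 102*1408/7*(-329) = -228 - 143616/7*(-329) = -228 + 6749952 = 6749724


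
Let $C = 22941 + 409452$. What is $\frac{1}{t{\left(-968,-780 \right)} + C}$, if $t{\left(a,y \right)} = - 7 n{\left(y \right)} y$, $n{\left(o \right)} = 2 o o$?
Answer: $\frac{1}{6644160393} \approx 1.5051 \cdot 10^{-10}$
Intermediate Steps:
$n{\left(o \right)} = 2 o^{2}$
$C = 432393$
$t{\left(a,y \right)} = - 14 y^{3}$ ($t{\left(a,y \right)} = - 7 \cdot 2 y^{2} y = - 14 y^{2} y = - 14 y^{3}$)
$\frac{1}{t{\left(-968,-780 \right)} + C} = \frac{1}{- 14 \left(-780\right)^{3} + 432393} = \frac{1}{\left(-14\right) \left(-474552000\right) + 432393} = \frac{1}{6643728000 + 432393} = \frac{1}{6644160393}$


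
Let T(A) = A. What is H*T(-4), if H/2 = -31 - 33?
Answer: 512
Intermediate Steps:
H = -128 (H = 2*(-31 - 33) = 2*(-64) = -128)
H*T(-4) = -128*(-4) = 512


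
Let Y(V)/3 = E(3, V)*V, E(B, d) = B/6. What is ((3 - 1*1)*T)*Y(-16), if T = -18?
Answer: 864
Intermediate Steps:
E(B, d) = B/6 (E(B, d) = B*(⅙) = B/6)
Y(V) = 3*V/2 (Y(V) = 3*(((⅙)*3)*V) = 3*(V/2) = 3*V/2)
((3 - 1*1)*T)*Y(-16) = ((3 - 1*1)*(-18))*((3/2)*(-16)) = ((3 - 1)*(-18))*(-24) = (2*(-18))*(-24) = -36*(-24) = 864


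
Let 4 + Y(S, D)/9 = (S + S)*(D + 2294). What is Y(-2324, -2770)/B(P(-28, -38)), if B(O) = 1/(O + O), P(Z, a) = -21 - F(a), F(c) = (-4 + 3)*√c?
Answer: -836303832 + 39823992*I*√38 ≈ -8.363e+8 + 2.4549e+8*I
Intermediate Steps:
Y(S, D) = -36 + 18*S*(2294 + D) (Y(S, D) = -36 + 9*((S + S)*(D + 2294)) = -36 + 9*((2*S)*(2294 + D)) = -36 + 9*(2*S*(2294 + D)) = -36 + 18*S*(2294 + D))
F(c) = -√c
P(Z, a) = -21 + √a (P(Z, a) = -21 - (-1)*√a = -21 + √a)
B(O) = 1/(2*O)
Y(-2324, -2770)/B(P(-28, -38)) = (-36 + 41292*(-2324) + 18*(-2770)*(-2324))/((1/(2*(-21 + √(-38))))) = (-36 - 95962608 + 115874640)/((1/(2*(-21 + I*√38)))) = 19911996*(-42 + 2*I*√38) = -836303832 + 39823992*I*√38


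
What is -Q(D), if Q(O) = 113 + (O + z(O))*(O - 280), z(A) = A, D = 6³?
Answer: 27535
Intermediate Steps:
D = 216
Q(O) = 113 + 2*O*(-280 + O) (Q(O) = 113 + (O + O)*(O - 280) = 113 + (2*O)*(-280 + O) = 113 + 2*O*(-280 + O))
-Q(D) = -(113 - 560*216 + 2*216²) = -(113 - 120960 + 2*46656) = -(113 - 120960 + 93312) = -1*(-27535) = 27535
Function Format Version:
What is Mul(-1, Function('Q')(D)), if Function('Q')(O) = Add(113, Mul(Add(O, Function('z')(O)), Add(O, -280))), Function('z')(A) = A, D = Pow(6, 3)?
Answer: 27535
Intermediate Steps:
D = 216
Function('Q')(O) = Add(113, Mul(2, O, Add(-280, O))) (Function('Q')(O) = Add(113, Mul(Add(O, O), Add(O, -280))) = Add(113, Mul(Mul(2, O), Add(-280, O))) = Add(113, Mul(2, O, Add(-280, O))))
Mul(-1, Function('Q')(D)) = Mul(-1, Add(113, Mul(-560, 216), Mul(2, Pow(216, 2)))) = Mul(-1, Add(113, -120960, Mul(2, 46656))) = Mul(-1, Add(113, -120960, 93312)) = Mul(-1, -27535) = 27535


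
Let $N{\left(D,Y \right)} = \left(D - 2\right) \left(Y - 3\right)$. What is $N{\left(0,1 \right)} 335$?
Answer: $1340$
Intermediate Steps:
$N{\left(D,Y \right)} = \left(-3 + Y\right) \left(-2 + D\right)$ ($N{\left(D,Y \right)} = \left(-2 + D\right) \left(-3 + Y\right) = \left(-3 + Y\right) \left(-2 + D\right)$)
$N{\left(0,1 \right)} 335 = \left(6 - 0 - 2 + 0 \cdot 1\right) 335 = \left(6 + 0 - 2 + 0\right) 335 = 4 \cdot 335 = 1340$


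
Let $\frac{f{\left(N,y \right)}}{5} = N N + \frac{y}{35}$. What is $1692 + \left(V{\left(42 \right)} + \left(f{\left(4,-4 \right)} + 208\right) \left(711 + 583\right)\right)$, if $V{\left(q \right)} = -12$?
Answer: $\frac{2615288}{7} \approx 3.7361 \cdot 10^{5}$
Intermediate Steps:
$f{\left(N,y \right)} = 5 N^{2} + \frac{y}{7}$ ($f{\left(N,y \right)} = 5 \left(N N + \frac{y}{35}\right) = 5 \left(N^{2} + \frac{y}{35}\right) = 5 N^{2} + \frac{y}{7}$)
$1692 + \left(V{\left(42 \right)} + \left(f{\left(4,-4 \right)} + 208\right) \left(711 + 583\right)\right) = 1692 - \left(12 - \left(\left(5 \cdot 4^{2} + \frac{1}{7} \left(-4\right)\right) + 208\right) \left(711 + 583\right)\right) = 1692 - \left(12 - \left(\left(5 \cdot 16 - \frac{4}{7}\right) + 208\right) 1294\right) = 1692 - \left(12 - \left(\left(80 - \frac{4}{7}\right) + 208\right) 1294\right) = 1692 - \left(12 - \left(\frac{556}{7} + 208\right) 1294\right) = 1692 + \left(-12 + \frac{2012}{7} \cdot 1294\right) = 1692 + \left(-12 + \frac{2603528}{7}\right) = 1692 + \frac{2603444}{7} = \frac{2615288}{7}$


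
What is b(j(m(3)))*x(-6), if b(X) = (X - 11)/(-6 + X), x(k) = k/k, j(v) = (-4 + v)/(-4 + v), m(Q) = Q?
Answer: 2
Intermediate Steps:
j(v) = 1
x(k) = 1
b(X) = (-11 + X)/(-6 + X)
b(j(m(3)))*x(-6) = ((-11 + 1)/(-6 + 1))*1 = (-10/(-5))*1 = -⅕*(-10)*1 = 2*1 = 2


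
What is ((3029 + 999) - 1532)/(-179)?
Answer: -2496/179 ≈ -13.944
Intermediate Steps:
((3029 + 999) - 1532)/(-179) = (4028 - 1532)*(-1/179) = 2496*(-1/179) = -2496/179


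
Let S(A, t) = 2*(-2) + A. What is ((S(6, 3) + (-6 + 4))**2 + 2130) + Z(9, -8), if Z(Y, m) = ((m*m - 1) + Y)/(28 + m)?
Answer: 10668/5 ≈ 2133.6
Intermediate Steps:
S(A, t) = -4 + A
Z(Y, m) = (-1 + Y + m**2)/(28 + m) (Z(Y, m) = ((m**2 - 1) + Y)/(28 + m) = ((-1 + m**2) + Y)/(28 + m) = (-1 + Y + m**2)/(28 + m))
((S(6, 3) + (-6 + 4))**2 + 2130) + Z(9, -8) = (((-4 + 6) + (-6 + 4))**2 + 2130) + (-1 + 9 + (-8)**2)/(28 - 8) = ((2 - 2)**2 + 2130) + (-1 + 9 + 64)/20 = (0**2 + 2130) + (1/20)*72 = (0 + 2130) + 18/5 = 2130 + 18/5 = 10668/5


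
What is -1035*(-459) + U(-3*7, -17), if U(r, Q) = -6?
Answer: 475059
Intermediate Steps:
-1035*(-459) + U(-3*7, -17) = -1035*(-459) - 6 = 475065 - 6 = 475059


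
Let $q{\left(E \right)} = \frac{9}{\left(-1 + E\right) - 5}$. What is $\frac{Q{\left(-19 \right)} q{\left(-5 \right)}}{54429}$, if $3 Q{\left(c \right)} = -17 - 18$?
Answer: $\frac{35}{199573} \approx 0.00017537$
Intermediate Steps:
$Q{\left(c \right)} = - \frac{35}{3}$ ($Q{\left(c \right)} = \frac{-17 - 18}{3} = \frac{1}{3} \left(-35\right) = - \frac{35}{3}$)
$q{\left(E \right)} = \frac{9}{-6 + E}$
$\frac{Q{\left(-19 \right)} q{\left(-5 \right)}}{54429} = \frac{\left(- \frac{35}{3}\right) \frac{9}{-6 - 5}}{54429} = - \frac{35 \frac{9}{-11}}{3} \cdot \frac{1}{54429} = - \frac{35 \cdot 9 \left(- \frac{1}{11}\right)}{3} \cdot \frac{1}{54429} = \left(- \frac{35}{3}\right) \left(- \frac{9}{11}\right) \frac{1}{54429} = \frac{105}{11} \cdot \frac{1}{54429} = \frac{35}{199573}$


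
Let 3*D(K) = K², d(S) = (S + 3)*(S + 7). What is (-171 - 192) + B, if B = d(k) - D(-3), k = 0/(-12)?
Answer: -345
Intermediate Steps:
k = 0 (k = 0*(-1/12) = 0)
d(S) = (3 + S)*(7 + S)
D(K) = K²/3
B = 18 (B = (21 + 0² + 10*0) - (-3)²/3 = (21 + 0 + 0) - 9/3 = 21 - 1*3 = 21 - 3 = 18)
(-171 - 192) + B = (-171 - 192) + 18 = -363 + 18 = -345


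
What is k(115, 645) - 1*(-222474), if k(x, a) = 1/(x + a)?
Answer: 169080241/760 ≈ 2.2247e+5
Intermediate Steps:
k(x, a) = 1/(a + x)
k(115, 645) - 1*(-222474) = 1/(645 + 115) - 1*(-222474) = 1/760 + 222474 = 169080241/760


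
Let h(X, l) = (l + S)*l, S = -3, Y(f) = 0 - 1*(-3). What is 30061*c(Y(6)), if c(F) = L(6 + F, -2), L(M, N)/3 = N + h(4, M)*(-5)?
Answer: -24529776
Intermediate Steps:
Y(f) = 3 (Y(f) = 0 + 3 = 3)
h(X, l) = l*(-3 + l) (h(X, l) = (l - 3)*l = (-3 + l)*l = l*(-3 + l))
L(M, N) = 3*N - 15*M*(-3 + M) (L(M, N) = 3*(N + (M*(-3 + M))*(-5)) = 3*(N - 5*M*(-3 + M)) = 3*N - 15*M*(-3 + M))
c(F) = -6 - 15*(3 + F)*(6 + F) (c(F) = 3*(-2) - 15*(6 + F)*(-3 + (6 + F)) = -6 - 15*(6 + F)*(3 + F) = -6 - 15*(3 + F)*(6 + F))
30061*c(Y(6)) = 30061*(-276 - 135*3 - 15*3**2) = 30061*(-276 - 405 - 15*9) = 30061*(-276 - 405 - 135) = 30061*(-816) = -24529776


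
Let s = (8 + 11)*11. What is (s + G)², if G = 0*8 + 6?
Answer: 46225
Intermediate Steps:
G = 6 (G = 0 + 6 = 6)
s = 209 (s = 19*11 = 209)
(s + G)² = (209 + 6)² = 215² = 46225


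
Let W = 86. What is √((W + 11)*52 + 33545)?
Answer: √38589 ≈ 196.44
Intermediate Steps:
√((W + 11)*52 + 33545) = √((86 + 11)*52 + 33545) = √(97*52 + 33545) = √(5044 + 33545) = √38589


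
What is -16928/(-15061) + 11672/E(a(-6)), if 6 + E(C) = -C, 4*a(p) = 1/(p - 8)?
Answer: -9838680672/5045435 ≈ -1950.0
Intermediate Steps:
a(p) = 1/(4*(-8 + p)) (a(p) = 1/(4*(p - 8)) = 1/(4*(-8 + p)))
E(C) = -6 - C
-16928/(-15061) + 11672/E(a(-6)) = -16928/(-15061) + 11672/(-6 - 1/(4*(-8 - 6))) = -16928*(-1/15061) + 11672/(-6 - 1/(4*(-14))) = 16928/15061 + 11672/(-6 - (-1)/(4*14)) = 16928/15061 + 11672/(-6 - 1*(-1/56)) = 16928/15061 + 11672/(-6 + 1/56) = 16928/15061 + 11672/(-335/56) = 16928/15061 + 11672*(-56/335) = 16928/15061 - 653632/335 = -9838680672/5045435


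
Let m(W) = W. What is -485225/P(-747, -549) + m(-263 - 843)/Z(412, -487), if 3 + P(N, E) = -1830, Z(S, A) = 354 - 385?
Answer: 1313021/4371 ≈ 300.39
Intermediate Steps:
Z(S, A) = -31
P(N, E) = -1833 (P(N, E) = -3 - 1830 = -1833)
-485225/P(-747, -549) + m(-263 - 843)/Z(412, -487) = -485225/(-1833) + (-263 - 843)/(-31) = -485225*(-1/1833) - 1106*(-1/31) = 37325/141 + 1106/31 = 1313021/4371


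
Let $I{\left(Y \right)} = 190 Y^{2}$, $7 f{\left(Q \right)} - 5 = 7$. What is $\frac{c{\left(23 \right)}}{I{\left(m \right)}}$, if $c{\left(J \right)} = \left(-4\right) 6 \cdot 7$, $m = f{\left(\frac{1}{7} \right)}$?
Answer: $- \frac{343}{1140} \approx -0.30088$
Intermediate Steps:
$f{\left(Q \right)} = \frac{12}{7}$ ($f{\left(Q \right)} = \frac{5}{7} + \frac{1}{7} \cdot 7 = \frac{5}{7} + 1 = \frac{12}{7}$)
$m = \frac{12}{7} \approx 1.7143$
$c{\left(J \right)} = -168$ ($c{\left(J \right)} = \left(-24\right) 7 = -168$)
$\frac{c{\left(23 \right)}}{I{\left(m \right)}} = - \frac{168}{190 \left(\frac{12}{7}\right)^{2}} = - \frac{168}{190 \cdot \frac{144}{49}} = - \frac{168}{\frac{27360}{49}} = \left(-168\right) \frac{49}{27360} = - \frac{343}{1140}$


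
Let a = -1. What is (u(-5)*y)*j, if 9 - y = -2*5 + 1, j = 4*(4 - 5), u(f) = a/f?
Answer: -72/5 ≈ -14.400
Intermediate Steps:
u(f) = -1/f
j = -4 (j = 4*(-1) = -4)
y = 18 (y = 9 - (-2*5 + 1) = 9 - (-10 + 1) = 9 - 1*(-9) = 9 + 9 = 18)
(u(-5)*y)*j = (-1/(-5)*18)*(-4) = (-1*(-⅕)*18)*(-4) = ((⅕)*18)*(-4) = (18/5)*(-4) = -72/5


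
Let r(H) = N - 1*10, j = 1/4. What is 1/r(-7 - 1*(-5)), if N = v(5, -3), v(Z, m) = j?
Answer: -4/39 ≈ -0.10256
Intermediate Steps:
j = 1/4 ≈ 0.25000
v(Z, m) = 1/4
N = 1/4 ≈ 0.25000
r(H) = -39/4 (r(H) = 1/4 - 1*10 = 1/4 - 10 = -39/4)
1/r(-7 - 1*(-5)) = 1/(-39/4) = -4/39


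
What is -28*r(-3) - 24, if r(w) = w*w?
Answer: -276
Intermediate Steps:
r(w) = w²
-28*r(-3) - 24 = -28*(-3)² - 24 = -28*9 - 24 = -252 - 24 = -276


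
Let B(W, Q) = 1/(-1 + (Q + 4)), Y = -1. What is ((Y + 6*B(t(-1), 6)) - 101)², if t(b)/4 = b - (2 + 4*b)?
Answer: 92416/9 ≈ 10268.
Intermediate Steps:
t(b) = -8 - 12*b (t(b) = 4*(b - (2 + 4*b)) = 4*(b + (-2 - 4*b)) = 4*(-2 - 3*b) = -8 - 12*b)
B(W, Q) = 1/(3 + Q) (B(W, Q) = 1/(-1 + (4 + Q)) = 1/(3 + Q))
((Y + 6*B(t(-1), 6)) - 101)² = ((-1 + 6/(3 + 6)) - 101)² = ((-1 + 6/9) - 101)² = ((-1 + 6*(⅑)) - 101)² = ((-1 + ⅔) - 101)² = (-⅓ - 101)² = (-304/3)² = 92416/9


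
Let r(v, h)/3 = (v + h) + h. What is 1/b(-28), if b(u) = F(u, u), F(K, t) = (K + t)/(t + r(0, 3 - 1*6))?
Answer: 23/28 ≈ 0.82143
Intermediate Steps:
r(v, h) = 3*v + 6*h (r(v, h) = 3*((v + h) + h) = 3*((h + v) + h) = 3*(v + 2*h) = 3*v + 6*h)
F(K, t) = (K + t)/(-18 + t) (F(K, t) = (K + t)/(t + (3*0 + 6*(3 - 1*6))) = (K + t)/(t + (0 + 6*(3 - 6))) = (K + t)/(t + (0 + 6*(-3))) = (K + t)/(t + (0 - 18)) = (K + t)/(t - 18) = (K + t)/(-18 + t))
b(u) = 2*u/(-18 + u) (b(u) = (u + u)/(-18 + u) = (2*u)/(-18 + u) = 2*u/(-18 + u))
1/b(-28) = 1/(2*(-28)/(-18 - 28)) = 1/(2*(-28)/(-46)) = 1/(2*(-28)*(-1/46)) = 1/(28/23) = 23/28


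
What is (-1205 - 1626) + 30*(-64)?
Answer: -4751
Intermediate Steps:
(-1205 - 1626) + 30*(-64) = -2831 - 1920 = -4751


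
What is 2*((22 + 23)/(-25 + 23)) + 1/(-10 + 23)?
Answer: -584/13 ≈ -44.923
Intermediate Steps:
2*((22 + 23)/(-25 + 23)) + 1/(-10 + 23) = 2*(45/(-2)) + 1/13 = 2*(45*(-1/2)) + 1/13 = 2*(-45/2) + 1/13 = -45 + 1/13 = -584/13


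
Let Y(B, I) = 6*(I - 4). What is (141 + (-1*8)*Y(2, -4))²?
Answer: 275625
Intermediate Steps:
Y(B, I) = -24 + 6*I (Y(B, I) = 6*(-4 + I) = -24 + 6*I)
(141 + (-1*8)*Y(2, -4))² = (141 + (-1*8)*(-24 + 6*(-4)))² = (141 - 8*(-24 - 24))² = (141 - 8*(-48))² = (141 + 384)² = 525² = 275625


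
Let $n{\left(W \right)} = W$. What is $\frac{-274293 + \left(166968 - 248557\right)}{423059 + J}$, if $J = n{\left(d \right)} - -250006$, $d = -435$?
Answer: $- \frac{177941}{336315} \approx -0.52909$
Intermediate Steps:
$J = 249571$ ($J = -435 - -250006 = -435 + 250006 = 249571$)
$\frac{-274293 + \left(166968 - 248557\right)}{423059 + J} = \frac{-274293 + \left(166968 - 248557\right)}{423059 + 249571} = \frac{-274293 - 81589}{672630} = \left(-355882\right) \frac{1}{672630} = - \frac{177941}{336315}$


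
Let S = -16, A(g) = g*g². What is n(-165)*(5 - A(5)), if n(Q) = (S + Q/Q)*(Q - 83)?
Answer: -446400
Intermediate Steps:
A(g) = g³
n(Q) = 1245 - 15*Q (n(Q) = (-16 + Q/Q)*(Q - 83) = (-16 + 1)*(-83 + Q) = -15*(-83 + Q) = 1245 - 15*Q)
n(-165)*(5 - A(5)) = (1245 - 15*(-165))*(5 - 1*5³) = (1245 + 2475)*(5 - 1*125) = 3720*(5 - 125) = 3720*(-120) = -446400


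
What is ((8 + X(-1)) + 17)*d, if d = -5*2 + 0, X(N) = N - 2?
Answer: -220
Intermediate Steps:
X(N) = -2 + N
d = -10 (d = -10 + 0 = -10)
((8 + X(-1)) + 17)*d = ((8 + (-2 - 1)) + 17)*(-10) = ((8 - 3) + 17)*(-10) = (5 + 17)*(-10) = 22*(-10) = -220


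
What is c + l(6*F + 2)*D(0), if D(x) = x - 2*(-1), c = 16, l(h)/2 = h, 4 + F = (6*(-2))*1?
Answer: -360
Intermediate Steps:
F = -16 (F = -4 + (6*(-2))*1 = -4 - 12*1 = -4 - 12 = -16)
l(h) = 2*h
D(x) = 2 + x (D(x) = x + 2 = 2 + x)
c + l(6*F + 2)*D(0) = 16 + (2*(6*(-16) + 2))*(2 + 0) = 16 + (2*(-96 + 2))*2 = 16 + (2*(-94))*2 = 16 - 188*2 = 16 - 376 = -360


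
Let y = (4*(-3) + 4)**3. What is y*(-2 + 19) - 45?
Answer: -8749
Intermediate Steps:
y = -512 (y = (-12 + 4)**3 = (-8)**3 = -512)
y*(-2 + 19) - 45 = -512*(-2 + 19) - 45 = -512*17 - 45 = -8704 - 45 = -8749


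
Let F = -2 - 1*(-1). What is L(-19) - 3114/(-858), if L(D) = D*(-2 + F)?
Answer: 8670/143 ≈ 60.629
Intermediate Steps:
F = -1 (F = -2 + 1 = -1)
L(D) = -3*D (L(D) = D*(-2 - 1) = D*(-3) = -3*D)
L(-19) - 3114/(-858) = -3*(-19) - 3114/(-858) = 57 - 3114*(-1/858) = 57 + 519/143 = 8670/143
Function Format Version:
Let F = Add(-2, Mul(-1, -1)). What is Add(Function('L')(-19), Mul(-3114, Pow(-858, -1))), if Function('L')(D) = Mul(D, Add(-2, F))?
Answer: Rational(8670, 143) ≈ 60.629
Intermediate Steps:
F = -1 (F = Add(-2, 1) = -1)
Function('L')(D) = Mul(-3, D) (Function('L')(D) = Mul(D, Add(-2, -1)) = Mul(D, -3) = Mul(-3, D))
Add(Function('L')(-19), Mul(-3114, Pow(-858, -1))) = Add(Mul(-3, -19), Mul(-3114, Pow(-858, -1))) = Add(57, Mul(-3114, Rational(-1, 858))) = Add(57, Rational(519, 143)) = Rational(8670, 143)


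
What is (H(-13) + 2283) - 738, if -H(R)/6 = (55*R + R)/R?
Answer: 1209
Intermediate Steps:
H(R) = -336 (H(R) = -6*(55*R + R)/R = -6*56*R/R = -6*56 = -336)
(H(-13) + 2283) - 738 = (-336 + 2283) - 738 = 1947 - 738 = 1209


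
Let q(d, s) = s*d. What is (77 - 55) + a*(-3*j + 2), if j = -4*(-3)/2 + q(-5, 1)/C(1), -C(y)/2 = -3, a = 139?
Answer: -3709/2 ≈ -1854.5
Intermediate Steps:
q(d, s) = d*s
C(y) = 6 (C(y) = -2*(-3) = 6)
j = 31/6 (j = -4*(-3)/2 - 5*1/6 = 12*(½) - 5*⅙ = 6 - ⅚ = 31/6 ≈ 5.1667)
(77 - 55) + a*(-3*j + 2) = (77 - 55) + 139*(-3*31/6 + 2) = 22 + 139*(-31/2 + 2) = 22 + 139*(-27/2) = 22 - 3753/2 = -3709/2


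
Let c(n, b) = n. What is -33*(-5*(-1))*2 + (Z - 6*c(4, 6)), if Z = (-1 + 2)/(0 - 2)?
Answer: -709/2 ≈ -354.50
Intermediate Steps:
Z = -½ (Z = 1/(-2) = 1*(-½) = -½ ≈ -0.50000)
-33*(-5*(-1))*2 + (Z - 6*c(4, 6)) = -33*(-5*(-1))*2 + (-½ - 6*4) = -165*2 + (-½ - 24) = -33*10 - 49/2 = -330 - 49/2 = -709/2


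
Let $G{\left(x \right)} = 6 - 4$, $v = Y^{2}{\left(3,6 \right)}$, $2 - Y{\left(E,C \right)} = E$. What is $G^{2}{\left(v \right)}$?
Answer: $4$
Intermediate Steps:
$Y{\left(E,C \right)} = 2 - E$
$v = 1$ ($v = \left(2 - 3\right)^{2} = \left(-1\right)^{2} = 1$)
$G{\left(x \right)} = 2$ ($G{\left(x \right)} = 6 - 4 = 2$)
$G^{2}{\left(v \right)} = 2^{2} = 4$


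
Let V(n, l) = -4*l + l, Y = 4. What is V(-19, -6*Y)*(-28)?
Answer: -2016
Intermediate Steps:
V(n, l) = -3*l
V(-19, -6*Y)*(-28) = -(-18)*4*(-28) = -3*(-24)*(-28) = 72*(-28) = -2016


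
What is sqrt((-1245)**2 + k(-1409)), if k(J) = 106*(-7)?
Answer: sqrt(1549283) ≈ 1244.7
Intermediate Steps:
k(J) = -742
sqrt((-1245)**2 + k(-1409)) = sqrt((-1245)**2 - 742) = sqrt(1550025 - 742) = sqrt(1549283)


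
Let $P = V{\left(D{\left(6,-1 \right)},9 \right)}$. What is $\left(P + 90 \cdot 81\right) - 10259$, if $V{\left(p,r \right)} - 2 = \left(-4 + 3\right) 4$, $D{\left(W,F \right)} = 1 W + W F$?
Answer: $-2971$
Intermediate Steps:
$D{\left(W,F \right)} = W + F W$
$V{\left(p,r \right)} = -2$ ($V{\left(p,r \right)} = 2 + \left(-4 + 3\right) 4 = 2 - 4 = -2$)
$P = -2$
$\left(P + 90 \cdot 81\right) - 10259 = \left(-2 + 90 \cdot 81\right) - 10259 = \left(-2 + 7290\right) - 10259 = 7288 - 10259 = -2971$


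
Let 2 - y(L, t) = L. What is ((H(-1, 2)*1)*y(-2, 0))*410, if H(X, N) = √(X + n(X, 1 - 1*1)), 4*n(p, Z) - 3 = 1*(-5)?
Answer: 820*I*√6 ≈ 2008.6*I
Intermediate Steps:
y(L, t) = 2 - L
n(p, Z) = -½ (n(p, Z) = ¾ + (1*(-5))/4 = ¾ + (¼)*(-5) = ¾ - 5/4 = -½)
H(X, N) = √(-½ + X) (H(X, N) = √(X - ½) = √(-½ + X))
((H(-1, 2)*1)*y(-2, 0))*410 = (((√(-2 + 4*(-1))/2)*1)*(2 - 1*(-2)))*410 = (((√(-2 - 4)/2)*1)*(2 + 2))*410 = (((√(-6)/2)*1)*4)*410 = ((((I*√6)/2)*1)*4)*410 = (((I*√6/2)*1)*4)*410 = ((I*√6/2)*4)*410 = (2*I*√6)*410 = 820*I*√6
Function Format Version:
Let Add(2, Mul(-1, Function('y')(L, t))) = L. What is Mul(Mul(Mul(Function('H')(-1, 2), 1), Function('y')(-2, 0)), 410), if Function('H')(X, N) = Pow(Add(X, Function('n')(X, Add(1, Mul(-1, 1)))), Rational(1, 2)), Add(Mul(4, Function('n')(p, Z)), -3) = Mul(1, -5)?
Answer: Mul(820, I, Pow(6, Rational(1, 2))) ≈ Mul(2008.6, I)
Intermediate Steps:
Function('y')(L, t) = Add(2, Mul(-1, L))
Function('n')(p, Z) = Rational(-1, 2) (Function('n')(p, Z) = Add(Rational(3, 4), Mul(Rational(1, 4), Mul(1, -5))) = Add(Rational(3, 4), Mul(Rational(1, 4), -5)) = Add(Rational(3, 4), Rational(-5, 4)) = Rational(-1, 2))
Function('H')(X, N) = Pow(Add(Rational(-1, 2), X), Rational(1, 2)) (Function('H')(X, N) = Pow(Add(X, Rational(-1, 2)), Rational(1, 2)) = Pow(Add(Rational(-1, 2), X), Rational(1, 2)))
Mul(Mul(Mul(Function('H')(-1, 2), 1), Function('y')(-2, 0)), 410) = Mul(Mul(Mul(Mul(Rational(1, 2), Pow(Add(-2, Mul(4, -1)), Rational(1, 2))), 1), Add(2, Mul(-1, -2))), 410) = Mul(Mul(Mul(Mul(Rational(1, 2), Pow(Add(-2, -4), Rational(1, 2))), 1), Add(2, 2)), 410) = Mul(Mul(Mul(Mul(Rational(1, 2), Pow(-6, Rational(1, 2))), 1), 4), 410) = Mul(Mul(Mul(Mul(Rational(1, 2), Mul(I, Pow(6, Rational(1, 2)))), 1), 4), 410) = Mul(Mul(Mul(Mul(Rational(1, 2), I, Pow(6, Rational(1, 2))), 1), 4), 410) = Mul(Mul(Mul(Rational(1, 2), I, Pow(6, Rational(1, 2))), 4), 410) = Mul(Mul(2, I, Pow(6, Rational(1, 2))), 410) = Mul(820, I, Pow(6, Rational(1, 2)))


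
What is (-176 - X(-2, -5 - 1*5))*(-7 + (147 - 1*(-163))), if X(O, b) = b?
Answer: -50298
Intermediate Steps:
(-176 - X(-2, -5 - 1*5))*(-7 + (147 - 1*(-163))) = (-176 - (-5 - 1*5))*(-7 + (147 - 1*(-163))) = (-176 - (-5 - 5))*(-7 + (147 + 163)) = (-176 - 1*(-10))*(-7 + 310) = (-176 + 10)*303 = -166*303 = -50298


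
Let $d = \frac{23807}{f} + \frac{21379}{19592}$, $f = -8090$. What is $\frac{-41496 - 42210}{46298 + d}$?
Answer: $- \frac{2211223455280}{1222984365801} \approx -1.8081$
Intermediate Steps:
$d = - \frac{146735317}{79249640}$ ($d = \frac{23807}{-8090} + \frac{21379}{19592} = 23807 \left(- \frac{1}{8090}\right) + 21379 \cdot \frac{1}{19592} = - \frac{23807}{8090} + \frac{21379}{19592} = - \frac{146735317}{79249640} \approx -1.8516$)
$\frac{-41496 - 42210}{46298 + d} = \frac{-41496 - 42210}{46298 - \frac{146735317}{79249640}} = - \frac{83706}{\frac{3668953097403}{79249640}} = \left(-83706\right) \frac{79249640}{3668953097403} = - \frac{2211223455280}{1222984365801}$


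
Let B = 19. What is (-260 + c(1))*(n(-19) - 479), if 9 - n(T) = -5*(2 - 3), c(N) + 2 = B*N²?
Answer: 115425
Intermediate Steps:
c(N) = -2 + 19*N²
n(T) = 4 (n(T) = 9 - (-5)*(2 - 3) = 9 - (-5)*(-1) = 9 - 1*5 = 9 - 5 = 4)
(-260 + c(1))*(n(-19) - 479) = (-260 + (-2 + 19*1²))*(4 - 479) = (-260 + (-2 + 19*1))*(-475) = (-260 + (-2 + 19))*(-475) = (-260 + 17)*(-475) = -243*(-475) = 115425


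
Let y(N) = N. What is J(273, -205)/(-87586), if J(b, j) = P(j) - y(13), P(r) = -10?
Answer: 23/87586 ≈ 0.00026260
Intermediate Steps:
J(b, j) = -23 (J(b, j) = -10 - 1*13 = -10 - 13 = -23)
J(273, -205)/(-87586) = -23/(-87586) = -23*(-1/87586) = 23/87586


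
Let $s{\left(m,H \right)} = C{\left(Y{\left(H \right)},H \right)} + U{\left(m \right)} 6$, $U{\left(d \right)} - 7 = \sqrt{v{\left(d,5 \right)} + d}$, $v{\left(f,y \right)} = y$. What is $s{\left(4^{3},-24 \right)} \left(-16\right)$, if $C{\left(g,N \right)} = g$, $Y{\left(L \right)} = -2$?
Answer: $-640 - 96 \sqrt{69} \approx -1437.4$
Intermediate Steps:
$U{\left(d \right)} = 7 + \sqrt{5 + d}$
$s{\left(m,H \right)} = 40 + 6 \sqrt{5 + m}$ ($s{\left(m,H \right)} = -2 + \left(7 + \sqrt{5 + m}\right) 6 = -2 + \left(42 + 6 \sqrt{5 + m}\right) = 40 + 6 \sqrt{5 + m}$)
$s{\left(4^{3},-24 \right)} \left(-16\right) = \left(40 + 6 \sqrt{5 + 4^{3}}\right) \left(-16\right) = \left(40 + 6 \sqrt{5 + 64}\right) \left(-16\right) = \left(40 + 6 \sqrt{69}\right) \left(-16\right) = -640 - 96 \sqrt{69}$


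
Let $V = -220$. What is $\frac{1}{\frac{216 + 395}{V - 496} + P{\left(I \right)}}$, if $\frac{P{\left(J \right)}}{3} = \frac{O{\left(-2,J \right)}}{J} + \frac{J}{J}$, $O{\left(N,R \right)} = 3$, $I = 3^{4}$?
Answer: $\frac{6444}{14549} \approx 0.44292$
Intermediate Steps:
$I = 81$
$P{\left(J \right)} = 3 + \frac{9}{J}$ ($P{\left(J \right)} = 3 \left(\frac{3}{J} + \frac{J}{J}\right) = 3 \left(\frac{3}{J} + 1\right) = 3 \left(1 + \frac{3}{J}\right) = 3 + \frac{9}{J}$)
$\frac{1}{\frac{216 + 395}{V - 496} + P{\left(I \right)}} = \frac{1}{\frac{216 + 395}{-220 - 496} + \left(3 + \frac{9}{81}\right)} = \frac{1}{\frac{611}{-716} + \left(3 + 9 \cdot \frac{1}{81}\right)} = \frac{1}{611 \left(- \frac{1}{716}\right) + \left(3 + \frac{1}{9}\right)} = \frac{1}{- \frac{611}{716} + \frac{28}{9}} = \frac{1}{\frac{14549}{6444}} = \frac{6444}{14549}$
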